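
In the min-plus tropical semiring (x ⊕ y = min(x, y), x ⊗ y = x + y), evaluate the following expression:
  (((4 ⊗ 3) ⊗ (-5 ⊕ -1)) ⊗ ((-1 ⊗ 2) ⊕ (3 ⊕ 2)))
(((4 ⊗ 3) ⊗ (-5 ⊕ -1)) ⊗ ((-1 ⊗ 2) ⊕ (3 ⊕ 2))) = 3

Expand innermost to outermost. Recall ⊕ takes the minimum of its arguments and ⊗ takes their sum. Working out the expression (((4 ⊗ 3) ⊗ (-5 ⊕ -1)) ⊗ ((-1 ⊗ 2) ⊕ (3 ⊕ 2))) gives 3.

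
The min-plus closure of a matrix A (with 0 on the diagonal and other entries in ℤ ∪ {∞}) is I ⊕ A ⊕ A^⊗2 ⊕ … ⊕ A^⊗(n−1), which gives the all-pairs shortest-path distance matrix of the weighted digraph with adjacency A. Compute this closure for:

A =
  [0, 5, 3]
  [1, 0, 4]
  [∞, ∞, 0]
Closure =
  [0, 5, 3]
  [1, 0, 4]
  [∞, ∞, 0]

This is the Floyd-Warshall all-pairs shortest-path computation. For each intermediate vertex k = 0, 1, …, 2, update dist[i][j] ← min(dist[i][j], dist[i][k] + dist[k][j]). The final matrix gives, for each (i, j), the minimum total weight of any directed path from i to j (possibly empty when i = j).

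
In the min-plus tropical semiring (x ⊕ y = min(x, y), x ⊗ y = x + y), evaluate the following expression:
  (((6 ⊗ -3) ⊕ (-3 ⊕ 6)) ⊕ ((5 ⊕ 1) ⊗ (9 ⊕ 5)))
(((6 ⊗ -3) ⊕ (-3 ⊕ 6)) ⊕ ((5 ⊕ 1) ⊗ (9 ⊕ 5))) = -3

Expand innermost to outermost. Recall ⊕ takes the minimum of its arguments and ⊗ takes their sum. Working out the expression (((6 ⊗ -3) ⊕ (-3 ⊕ 6)) ⊕ ((5 ⊕ 1) ⊗ (9 ⊕ 5))) gives -3.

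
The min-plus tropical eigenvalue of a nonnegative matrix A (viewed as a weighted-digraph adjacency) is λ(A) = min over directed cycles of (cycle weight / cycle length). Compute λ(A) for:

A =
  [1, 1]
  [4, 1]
λ(A) = 1

Enumerate directed cycles and compute their means (weight / length). Sample:
  cycle 0 → 0: weight = 1, length = 1, mean = 1/1 ≈ 1.000
  cycle 1 → 1: weight = 1, length = 1, mean = 1/1 ≈ 1.000
  cycle 0 → 1 → 0: weight = 5, length = 2, mean = 5/2 ≈ 2.500
  cycle 1 → 0 → 1: weight = 5, length = 2, mean = 5/2 ≈ 2.500
Minimum mean = 1.000, attained e.g. along the cycle 0 → 0 with weight 1 and length 1. So λ(A) = 1/1 = 1.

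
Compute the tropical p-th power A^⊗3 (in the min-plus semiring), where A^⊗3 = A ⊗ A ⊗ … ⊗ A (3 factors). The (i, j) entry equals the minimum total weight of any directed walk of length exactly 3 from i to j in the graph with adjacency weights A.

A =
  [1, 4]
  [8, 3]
A^⊗3 =
  [3, 6]
  [10, 9]

Each entry (A^⊗3)_ij equals the minimum over all length-3 walks i = v_0 → v_1 → … → v_3 = j of Σ_t A[v_t][v_{t+1}]. For example, for (i, j) = (0, 1) we minimise over 4 possible intermediate vertex sequences; the minimum is 6, attained along the walk 0 → 0 → 0 → 1.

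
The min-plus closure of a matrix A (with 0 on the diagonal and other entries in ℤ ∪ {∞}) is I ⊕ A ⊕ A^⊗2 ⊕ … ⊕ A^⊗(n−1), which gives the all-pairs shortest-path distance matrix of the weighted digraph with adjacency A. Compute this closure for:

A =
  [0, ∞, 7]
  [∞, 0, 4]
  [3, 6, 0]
Closure =
  [0, 13, 7]
  [7, 0, 4]
  [3, 6, 0]

This is the Floyd-Warshall all-pairs shortest-path computation. For each intermediate vertex k = 0, 1, …, 2, update dist[i][j] ← min(dist[i][j], dist[i][k] + dist[k][j]). The final matrix gives, for each (i, j), the minimum total weight of any directed path from i to j (possibly empty when i = j).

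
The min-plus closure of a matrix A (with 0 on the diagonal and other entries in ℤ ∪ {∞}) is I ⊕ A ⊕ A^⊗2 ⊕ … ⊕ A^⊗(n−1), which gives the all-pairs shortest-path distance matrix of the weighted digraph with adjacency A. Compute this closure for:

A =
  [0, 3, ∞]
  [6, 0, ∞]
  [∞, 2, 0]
Closure =
  [0, 3, ∞]
  [6, 0, ∞]
  [8, 2, 0]

This is the Floyd-Warshall all-pairs shortest-path computation. For each intermediate vertex k = 0, 1, …, 2, update dist[i][j] ← min(dist[i][j], dist[i][k] + dist[k][j]). The final matrix gives, for each (i, j), the minimum total weight of any directed path from i to j (possibly empty when i = j).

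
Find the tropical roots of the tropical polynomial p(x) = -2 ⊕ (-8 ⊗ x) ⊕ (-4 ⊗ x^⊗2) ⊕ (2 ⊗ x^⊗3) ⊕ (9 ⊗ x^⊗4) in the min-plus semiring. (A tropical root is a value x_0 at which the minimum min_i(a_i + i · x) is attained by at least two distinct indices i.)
Roots: {-7, -6, -4, 6}

Each tropical root is a break point of the lower envelope of the lines y = a_i + i · x (there are 5 lines, with slopes 0, 1, ..., 4). Only the lines that attain the minimum somewhere contribute to roots; other lines are dominated. Here the surviving (envelope) indices are i = 4, i = 3, i = 2, i = 1, i = 0.
Intersections between consecutive envelope lines give the roots: for adjacent envelope indices i < j the intersection is x = (a_i − a_j) / (j − i). Reading off the sorted break points: {-7, -6, -4, 6}.
Verification: at each break x_0, at least two indices attain the minimum of min_i(a_i + i · x_0).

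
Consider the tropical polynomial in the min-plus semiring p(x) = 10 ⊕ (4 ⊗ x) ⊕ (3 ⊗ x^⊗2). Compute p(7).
p(7) = 10

A tropical monomial a ⊗ x^⊗i evaluates to a + i · x. Evaluating each term at x = 7:
  Term 0 contributes 10 + 0 · 7 = 10
  Term 1 contributes 4 + 1 · 7 = 11
  Term 2 contributes 3 + 2 · 7 = 17
p(7) = ⊕ of these = min[10, 11, 17] = 10.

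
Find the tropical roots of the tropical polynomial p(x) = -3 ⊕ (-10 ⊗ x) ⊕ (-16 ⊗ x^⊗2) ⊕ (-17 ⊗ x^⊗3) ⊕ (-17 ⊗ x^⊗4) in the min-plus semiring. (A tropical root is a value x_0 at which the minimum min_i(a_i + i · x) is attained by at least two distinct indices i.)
Roots: {0, 1, 6, 7}

Each tropical root is a break point of the lower envelope of the lines y = a_i + i · x (there are 5 lines, with slopes 0, 1, ..., 4). Only the lines that attain the minimum somewhere contribute to roots; other lines are dominated. Here the surviving (envelope) indices are i = 4, i = 3, i = 2, i = 1, i = 0.
Intersections between consecutive envelope lines give the roots: for adjacent envelope indices i < j the intersection is x = (a_i − a_j) / (j − i). Reading off the sorted break points: {0, 1, 6, 7}.
Verification: at each break x_0, at least two indices attain the minimum of min_i(a_i + i · x_0).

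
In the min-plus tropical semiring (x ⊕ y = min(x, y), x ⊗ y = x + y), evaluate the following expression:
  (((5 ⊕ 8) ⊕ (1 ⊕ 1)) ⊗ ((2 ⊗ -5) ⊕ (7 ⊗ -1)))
(((5 ⊕ 8) ⊕ (1 ⊕ 1)) ⊗ ((2 ⊗ -5) ⊕ (7 ⊗ -1))) = -2

Expand innermost to outermost. Recall ⊕ takes the minimum of its arguments and ⊗ takes their sum. Working out the expression (((5 ⊕ 8) ⊕ (1 ⊕ 1)) ⊗ ((2 ⊗ -5) ⊕ (7 ⊗ -1))) gives -2.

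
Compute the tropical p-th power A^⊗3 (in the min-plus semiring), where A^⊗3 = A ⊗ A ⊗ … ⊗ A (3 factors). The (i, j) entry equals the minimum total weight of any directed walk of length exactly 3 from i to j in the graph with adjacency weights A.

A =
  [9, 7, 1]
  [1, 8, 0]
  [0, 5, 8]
A^⊗3 =
  [7, 8, 2]
  [2, 7, 1]
  [1, 6, 7]

Each entry (A^⊗3)_ij equals the minimum over all length-3 walks i = v_0 → v_1 → … → v_3 = j of Σ_t A[v_t][v_{t+1}]. For example, for (i, j) = (0, 2) we minimise over 9 possible intermediate vertex sequences; the minimum is 2, attained along the walk 0 → 2 → 0 → 2.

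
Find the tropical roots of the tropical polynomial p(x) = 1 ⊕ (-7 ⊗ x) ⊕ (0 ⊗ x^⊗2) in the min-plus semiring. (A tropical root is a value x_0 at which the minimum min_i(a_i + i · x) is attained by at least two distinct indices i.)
Roots: {-7, 8}

Each tropical root is a break point of the lower envelope of the lines y = a_i + i · x (there are 3 lines, with slopes 0, 1, ..., 2). Only the lines that attain the minimum somewhere contribute to roots; other lines are dominated. Here the surviving (envelope) indices are i = 2, i = 1, i = 0.
Intersections between consecutive envelope lines give the roots: for adjacent envelope indices i < j the intersection is x = (a_i − a_j) / (j − i). Reading off the sorted break points: {-7, 8}.
Verification: at each break x_0, at least two indices attain the minimum of min_i(a_i + i · x_0).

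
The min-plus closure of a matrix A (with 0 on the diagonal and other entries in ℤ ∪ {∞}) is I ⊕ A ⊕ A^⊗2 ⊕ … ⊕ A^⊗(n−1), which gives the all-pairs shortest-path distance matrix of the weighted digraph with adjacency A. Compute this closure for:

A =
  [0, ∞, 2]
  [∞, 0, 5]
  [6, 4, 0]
Closure =
  [0, 6, 2]
  [11, 0, 5]
  [6, 4, 0]

This is the Floyd-Warshall all-pairs shortest-path computation. For each intermediate vertex k = 0, 1, …, 2, update dist[i][j] ← min(dist[i][j], dist[i][k] + dist[k][j]). The final matrix gives, for each (i, j), the minimum total weight of any directed path from i to j (possibly empty when i = j).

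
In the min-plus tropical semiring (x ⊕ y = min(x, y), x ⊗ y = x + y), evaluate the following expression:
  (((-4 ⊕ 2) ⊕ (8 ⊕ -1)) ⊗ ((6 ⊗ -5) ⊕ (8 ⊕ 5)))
(((-4 ⊕ 2) ⊕ (8 ⊕ -1)) ⊗ ((6 ⊗ -5) ⊕ (8 ⊕ 5))) = -3

Expand innermost to outermost. Recall ⊕ takes the minimum of its arguments and ⊗ takes their sum. Working out the expression (((-4 ⊕ 2) ⊕ (8 ⊕ -1)) ⊗ ((6 ⊗ -5) ⊕ (8 ⊕ 5))) gives -3.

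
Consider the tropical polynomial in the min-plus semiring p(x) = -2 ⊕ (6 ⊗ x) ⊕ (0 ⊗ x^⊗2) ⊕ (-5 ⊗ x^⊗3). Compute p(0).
p(0) = -5

A tropical monomial a ⊗ x^⊗i evaluates to a + i · x. Evaluating each term at x = 0:
  Term 0 contributes -2 + 0 · 0 = -2
  Term 1 contributes 6 + 1 · 0 = 6
  Term 2 contributes 0 + 2 · 0 = 0
  Term 3 contributes -5 + 3 · 0 = -5
p(0) = ⊕ of these = min[-2, 6, 0, -5] = -5.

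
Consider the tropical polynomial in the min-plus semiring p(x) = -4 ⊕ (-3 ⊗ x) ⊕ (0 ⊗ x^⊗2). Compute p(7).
p(7) = -4

A tropical monomial a ⊗ x^⊗i evaluates to a + i · x. Evaluating each term at x = 7:
  Term 0 contributes -4 + 0 · 7 = -4
  Term 1 contributes -3 + 1 · 7 = 4
  Term 2 contributes 0 + 2 · 7 = 14
p(7) = ⊕ of these = min[-4, 4, 14] = -4.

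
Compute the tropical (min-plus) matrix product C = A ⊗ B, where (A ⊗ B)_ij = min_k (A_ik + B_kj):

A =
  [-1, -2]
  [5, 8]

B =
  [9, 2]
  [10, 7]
A ⊗ B =
  [8, 1]
  [14, 7]

Apply the min-plus product entry-by-entry:
  C[0][0] = min over k of (A[0][0] + B[0][0] = -1 + 9 = 8, A[0][1] + B[1][0] = -2 + 10 = 8) = 8 (attained at k = 0)
  C[0][1] = min over k of (A[0][0] + B[0][1] = -1 + 2 = 1, A[0][1] + B[1][1] = -2 + 7 = 5) = 1 (attained at k = 0)
  C[1][0] = min over k of (A[1][0] + B[0][0] = 5 + 9 = 14, A[1][1] + B[1][0] = 8 + 10 = 18) = 14 (attained at k = 0)
  C[1][1] = min over k of (A[1][0] + B[0][1] = 5 + 2 = 7, A[1][1] + B[1][1] = 8 + 7 = 15) = 7 (attained at k = 0)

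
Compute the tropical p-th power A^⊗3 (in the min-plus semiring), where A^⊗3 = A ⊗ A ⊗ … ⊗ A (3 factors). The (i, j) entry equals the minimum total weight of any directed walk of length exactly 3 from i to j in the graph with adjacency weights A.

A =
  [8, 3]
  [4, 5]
A^⊗3 =
  [12, 10]
  [11, 12]

Each entry (A^⊗3)_ij equals the minimum over all length-3 walks i = v_0 → v_1 → … → v_3 = j of Σ_t A[v_t][v_{t+1}]. For example, for (i, j) = (0, 1) we minimise over 4 possible intermediate vertex sequences; the minimum is 10, attained along the walk 0 → 1 → 0 → 1.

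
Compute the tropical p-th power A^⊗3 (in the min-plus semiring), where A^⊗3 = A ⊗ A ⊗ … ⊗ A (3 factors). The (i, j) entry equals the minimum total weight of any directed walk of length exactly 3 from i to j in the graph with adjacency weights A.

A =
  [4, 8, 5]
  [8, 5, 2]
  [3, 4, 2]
A^⊗3 =
  [10, 11, 9]
  [7, 8, 6]
  [7, 8, 6]

Each entry (A^⊗3)_ij equals the minimum over all length-3 walks i = v_0 → v_1 → … → v_3 = j of Σ_t A[v_t][v_{t+1}]. For example, for (i, j) = (0, 2) we minimise over 9 possible intermediate vertex sequences; the minimum is 9, attained along the walk 0 → 2 → 2 → 2.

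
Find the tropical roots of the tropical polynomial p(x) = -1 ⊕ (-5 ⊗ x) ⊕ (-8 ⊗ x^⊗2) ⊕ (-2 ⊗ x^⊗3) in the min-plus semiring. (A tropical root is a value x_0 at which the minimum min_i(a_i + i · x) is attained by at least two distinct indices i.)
Roots: {-6, 3, 4}

Each tropical root is a break point of the lower envelope of the lines y = a_i + i · x (there are 4 lines, with slopes 0, 1, ..., 3). Only the lines that attain the minimum somewhere contribute to roots; other lines are dominated. Here the surviving (envelope) indices are i = 3, i = 2, i = 1, i = 0.
Intersections between consecutive envelope lines give the roots: for adjacent envelope indices i < j the intersection is x = (a_i − a_j) / (j − i). Reading off the sorted break points: {-6, 3, 4}.
Verification: at each break x_0, at least two indices attain the minimum of min_i(a_i + i · x_0).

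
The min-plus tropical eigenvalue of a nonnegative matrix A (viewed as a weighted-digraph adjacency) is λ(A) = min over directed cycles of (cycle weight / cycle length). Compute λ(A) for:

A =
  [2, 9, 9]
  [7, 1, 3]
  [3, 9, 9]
λ(A) = 1

Enumerate directed cycles and compute their means (weight / length). Sample:
  cycle 0 → 0: weight = 2, length = 1, mean = 2/1 ≈ 2.000
  cycle 1 → 1: weight = 1, length = 1, mean = 1/1 ≈ 1.000
  cycle 2 → 2: weight = 9, length = 1, mean = 9/1 ≈ 9.000
  cycle 0 → 1 → 0: weight = 16, length = 2, mean = 16/2 ≈ 8.000
  cycle 0 → 2 → 0: weight = 12, length = 2, mean = 12/2 ≈ 6.000
  cycle 1 → 0 → 1: weight = 16, length = 2, mean = 16/2 ≈ 8.000
Minimum mean = 1.000, attained e.g. along the cycle 1 → 1 with weight 1 and length 1. So λ(A) = 1/1 = 1.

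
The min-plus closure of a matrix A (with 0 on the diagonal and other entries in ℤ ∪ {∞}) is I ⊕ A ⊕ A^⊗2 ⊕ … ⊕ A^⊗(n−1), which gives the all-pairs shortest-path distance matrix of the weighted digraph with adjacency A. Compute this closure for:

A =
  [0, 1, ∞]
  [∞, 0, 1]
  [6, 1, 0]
Closure =
  [0, 1, 2]
  [7, 0, 1]
  [6, 1, 0]

This is the Floyd-Warshall all-pairs shortest-path computation. For each intermediate vertex k = 0, 1, …, 2, update dist[i][j] ← min(dist[i][j], dist[i][k] + dist[k][j]). The final matrix gives, for each (i, j), the minimum total weight of any directed path from i to j (possibly empty when i = j).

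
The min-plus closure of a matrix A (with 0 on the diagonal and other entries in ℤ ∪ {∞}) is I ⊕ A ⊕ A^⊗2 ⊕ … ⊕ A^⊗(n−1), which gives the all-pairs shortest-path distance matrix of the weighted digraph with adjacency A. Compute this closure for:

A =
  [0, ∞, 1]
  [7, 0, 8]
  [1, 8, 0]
Closure =
  [0, 9, 1]
  [7, 0, 8]
  [1, 8, 0]

This is the Floyd-Warshall all-pairs shortest-path computation. For each intermediate vertex k = 0, 1, …, 2, update dist[i][j] ← min(dist[i][j], dist[i][k] + dist[k][j]). The final matrix gives, for each (i, j), the minimum total weight of any directed path from i to j (possibly empty when i = j).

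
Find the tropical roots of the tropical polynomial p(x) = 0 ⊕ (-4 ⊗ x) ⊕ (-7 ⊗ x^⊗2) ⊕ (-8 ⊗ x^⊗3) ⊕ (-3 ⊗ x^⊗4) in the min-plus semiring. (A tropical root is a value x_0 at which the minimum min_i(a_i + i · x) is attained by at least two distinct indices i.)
Roots: {-5, 1, 3, 4}

Each tropical root is a break point of the lower envelope of the lines y = a_i + i · x (there are 5 lines, with slopes 0, 1, ..., 4). Only the lines that attain the minimum somewhere contribute to roots; other lines are dominated. Here the surviving (envelope) indices are i = 4, i = 3, i = 2, i = 1, i = 0.
Intersections between consecutive envelope lines give the roots: for adjacent envelope indices i < j the intersection is x = (a_i − a_j) / (j − i). Reading off the sorted break points: {-5, 1, 3, 4}.
Verification: at each break x_0, at least two indices attain the minimum of min_i(a_i + i · x_0).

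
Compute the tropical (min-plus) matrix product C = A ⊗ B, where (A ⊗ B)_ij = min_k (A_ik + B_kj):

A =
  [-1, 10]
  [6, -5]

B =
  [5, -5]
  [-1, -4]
A ⊗ B =
  [4, -6]
  [-6, -9]

Apply the min-plus product entry-by-entry:
  C[0][0] = min over k of (A[0][0] + B[0][0] = -1 + 5 = 4, A[0][1] + B[1][0] = 10 + -1 = 9) = 4 (attained at k = 0)
  C[0][1] = min over k of (A[0][0] + B[0][1] = -1 + -5 = -6, A[0][1] + B[1][1] = 10 + -4 = 6) = -6 (attained at k = 0)
  C[1][0] = min over k of (A[1][0] + B[0][0] = 6 + 5 = 11, A[1][1] + B[1][0] = -5 + -1 = -6) = -6 (attained at k = 1)
  C[1][1] = min over k of (A[1][0] + B[0][1] = 6 + -5 = 1, A[1][1] + B[1][1] = -5 + -4 = -9) = -9 (attained at k = 1)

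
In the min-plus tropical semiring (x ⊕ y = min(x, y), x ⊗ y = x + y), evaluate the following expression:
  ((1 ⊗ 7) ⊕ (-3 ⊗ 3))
((1 ⊗ 7) ⊕ (-3 ⊗ 3)) = 0

Expand innermost to outermost. Recall ⊕ takes the minimum of its arguments and ⊗ takes their sum. Working out the expression ((1 ⊗ 7) ⊕ (-3 ⊗ 3)) gives 0.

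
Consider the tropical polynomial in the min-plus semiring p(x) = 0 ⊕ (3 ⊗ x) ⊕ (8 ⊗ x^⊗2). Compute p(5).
p(5) = 0

A tropical monomial a ⊗ x^⊗i evaluates to a + i · x. Evaluating each term at x = 5:
  Term 0 contributes 0 + 0 · 5 = 0
  Term 1 contributes 3 + 1 · 5 = 8
  Term 2 contributes 8 + 2 · 5 = 18
p(5) = ⊕ of these = min[0, 8, 18] = 0.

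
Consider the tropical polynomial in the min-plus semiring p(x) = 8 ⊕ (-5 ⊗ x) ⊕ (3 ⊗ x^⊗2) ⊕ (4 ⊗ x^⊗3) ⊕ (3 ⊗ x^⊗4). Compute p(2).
p(2) = -3

A tropical monomial a ⊗ x^⊗i evaluates to a + i · x. Evaluating each term at x = 2:
  Term 0 contributes 8 + 0 · 2 = 8
  Term 1 contributes -5 + 1 · 2 = -3
  Term 2 contributes 3 + 2 · 2 = 7
  Term 3 contributes 4 + 3 · 2 = 10
  Term 4 contributes 3 + 4 · 2 = 11
p(2) = ⊕ of these = min[8, -3, 7, 10, 11] = -3.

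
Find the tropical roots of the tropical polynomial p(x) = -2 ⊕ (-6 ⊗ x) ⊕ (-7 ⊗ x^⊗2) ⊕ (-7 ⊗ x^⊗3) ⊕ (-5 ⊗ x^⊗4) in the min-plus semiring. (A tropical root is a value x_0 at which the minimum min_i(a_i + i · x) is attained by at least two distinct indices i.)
Roots: {-2, 0, 1, 4}

Each tropical root is a break point of the lower envelope of the lines y = a_i + i · x (there are 5 lines, with slopes 0, 1, ..., 4). Only the lines that attain the minimum somewhere contribute to roots; other lines are dominated. Here the surviving (envelope) indices are i = 4, i = 3, i = 2, i = 1, i = 0.
Intersections between consecutive envelope lines give the roots: for adjacent envelope indices i < j the intersection is x = (a_i − a_j) / (j − i). Reading off the sorted break points: {-2, 0, 1, 4}.
Verification: at each break x_0, at least two indices attain the minimum of min_i(a_i + i · x_0).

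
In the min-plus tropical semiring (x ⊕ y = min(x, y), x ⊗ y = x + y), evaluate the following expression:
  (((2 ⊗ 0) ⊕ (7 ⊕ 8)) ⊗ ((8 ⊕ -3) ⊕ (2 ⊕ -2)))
(((2 ⊗ 0) ⊕ (7 ⊕ 8)) ⊗ ((8 ⊕ -3) ⊕ (2 ⊕ -2))) = -1

Expand innermost to outermost. Recall ⊕ takes the minimum of its arguments and ⊗ takes their sum. Working out the expression (((2 ⊗ 0) ⊕ (7 ⊕ 8)) ⊗ ((8 ⊕ -3) ⊕ (2 ⊕ -2))) gives -1.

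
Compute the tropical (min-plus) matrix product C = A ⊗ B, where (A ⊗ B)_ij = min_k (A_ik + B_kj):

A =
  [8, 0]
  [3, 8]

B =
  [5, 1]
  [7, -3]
A ⊗ B =
  [7, -3]
  [8, 4]

Apply the min-plus product entry-by-entry:
  C[0][0] = min over k of (A[0][0] + B[0][0] = 8 + 5 = 13, A[0][1] + B[1][0] = 0 + 7 = 7) = 7 (attained at k = 1)
  C[0][1] = min over k of (A[0][0] + B[0][1] = 8 + 1 = 9, A[0][1] + B[1][1] = 0 + -3 = -3) = -3 (attained at k = 1)
  C[1][0] = min over k of (A[1][0] + B[0][0] = 3 + 5 = 8, A[1][1] + B[1][0] = 8 + 7 = 15) = 8 (attained at k = 0)
  C[1][1] = min over k of (A[1][0] + B[0][1] = 3 + 1 = 4, A[1][1] + B[1][1] = 8 + -3 = 5) = 4 (attained at k = 0)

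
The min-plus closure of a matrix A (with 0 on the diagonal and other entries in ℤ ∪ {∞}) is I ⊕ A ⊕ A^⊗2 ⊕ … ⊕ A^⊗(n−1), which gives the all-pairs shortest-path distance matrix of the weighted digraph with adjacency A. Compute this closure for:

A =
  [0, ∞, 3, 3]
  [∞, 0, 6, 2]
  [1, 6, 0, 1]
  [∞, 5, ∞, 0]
Closure =
  [0, 8, 3, 3]
  [7, 0, 6, 2]
  [1, 6, 0, 1]
  [12, 5, 11, 0]

This is the Floyd-Warshall all-pairs shortest-path computation. For each intermediate vertex k = 0, 1, …, 3, update dist[i][j] ← min(dist[i][j], dist[i][k] + dist[k][j]). The final matrix gives, for each (i, j), the minimum total weight of any directed path from i to j (possibly empty when i = j).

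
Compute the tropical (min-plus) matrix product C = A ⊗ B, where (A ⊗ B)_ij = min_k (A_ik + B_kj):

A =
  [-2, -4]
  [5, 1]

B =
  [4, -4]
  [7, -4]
A ⊗ B =
  [2, -8]
  [8, -3]

Apply the min-plus product entry-by-entry:
  C[0][0] = min over k of (A[0][0] + B[0][0] = -2 + 4 = 2, A[0][1] + B[1][0] = -4 + 7 = 3) = 2 (attained at k = 0)
  C[0][1] = min over k of (A[0][0] + B[0][1] = -2 + -4 = -6, A[0][1] + B[1][1] = -4 + -4 = -8) = -8 (attained at k = 1)
  C[1][0] = min over k of (A[1][0] + B[0][0] = 5 + 4 = 9, A[1][1] + B[1][0] = 1 + 7 = 8) = 8 (attained at k = 1)
  C[1][1] = min over k of (A[1][0] + B[0][1] = 5 + -4 = 1, A[1][1] + B[1][1] = 1 + -4 = -3) = -3 (attained at k = 1)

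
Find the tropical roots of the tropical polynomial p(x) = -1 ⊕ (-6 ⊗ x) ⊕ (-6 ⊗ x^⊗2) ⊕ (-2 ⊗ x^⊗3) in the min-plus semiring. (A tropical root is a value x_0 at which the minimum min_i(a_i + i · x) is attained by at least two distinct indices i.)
Roots: {-4, 0, 5}

Each tropical root is a break point of the lower envelope of the lines y = a_i + i · x (there are 4 lines, with slopes 0, 1, ..., 3). Only the lines that attain the minimum somewhere contribute to roots; other lines are dominated. Here the surviving (envelope) indices are i = 3, i = 2, i = 1, i = 0.
Intersections between consecutive envelope lines give the roots: for adjacent envelope indices i < j the intersection is x = (a_i − a_j) / (j − i). Reading off the sorted break points: {-4, 0, 5}.
Verification: at each break x_0, at least two indices attain the minimum of min_i(a_i + i · x_0).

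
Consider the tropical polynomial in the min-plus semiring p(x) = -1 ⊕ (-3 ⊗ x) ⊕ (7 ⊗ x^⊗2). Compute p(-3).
p(-3) = -6

A tropical monomial a ⊗ x^⊗i evaluates to a + i · x. Evaluating each term at x = -3:
  Term 0 contributes -1 + 0 · -3 = -1
  Term 1 contributes -3 + 1 · -3 = -6
  Term 2 contributes 7 + 2 · -3 = 1
p(-3) = ⊕ of these = min[-1, -6, 1] = -6.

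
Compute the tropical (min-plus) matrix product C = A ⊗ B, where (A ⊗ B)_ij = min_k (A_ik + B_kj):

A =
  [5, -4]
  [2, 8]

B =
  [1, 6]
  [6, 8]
A ⊗ B =
  [2, 4]
  [3, 8]

Apply the min-plus product entry-by-entry:
  C[0][0] = min over k of (A[0][0] + B[0][0] = 5 + 1 = 6, A[0][1] + B[1][0] = -4 + 6 = 2) = 2 (attained at k = 1)
  C[0][1] = min over k of (A[0][0] + B[0][1] = 5 + 6 = 11, A[0][1] + B[1][1] = -4 + 8 = 4) = 4 (attained at k = 1)
  C[1][0] = min over k of (A[1][0] + B[0][0] = 2 + 1 = 3, A[1][1] + B[1][0] = 8 + 6 = 14) = 3 (attained at k = 0)
  C[1][1] = min over k of (A[1][0] + B[0][1] = 2 + 6 = 8, A[1][1] + B[1][1] = 8 + 8 = 16) = 8 (attained at k = 0)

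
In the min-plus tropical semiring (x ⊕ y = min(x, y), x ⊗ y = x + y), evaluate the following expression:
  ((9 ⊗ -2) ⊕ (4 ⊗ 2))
((9 ⊗ -2) ⊕ (4 ⊗ 2)) = 6

Expand innermost to outermost. Recall ⊕ takes the minimum of its arguments and ⊗ takes their sum. Working out the expression ((9 ⊗ -2) ⊕ (4 ⊗ 2)) gives 6.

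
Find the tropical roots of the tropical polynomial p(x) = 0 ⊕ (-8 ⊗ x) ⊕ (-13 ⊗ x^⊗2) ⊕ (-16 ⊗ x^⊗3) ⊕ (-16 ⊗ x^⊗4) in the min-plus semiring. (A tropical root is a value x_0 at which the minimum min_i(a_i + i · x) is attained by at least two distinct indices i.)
Roots: {0, 3, 5, 8}

Each tropical root is a break point of the lower envelope of the lines y = a_i + i · x (there are 5 lines, with slopes 0, 1, ..., 4). Only the lines that attain the minimum somewhere contribute to roots; other lines are dominated. Here the surviving (envelope) indices are i = 4, i = 3, i = 2, i = 1, i = 0.
Intersections between consecutive envelope lines give the roots: for adjacent envelope indices i < j the intersection is x = (a_i − a_j) / (j − i). Reading off the sorted break points: {0, 3, 5, 8}.
Verification: at each break x_0, at least two indices attain the minimum of min_i(a_i + i · x_0).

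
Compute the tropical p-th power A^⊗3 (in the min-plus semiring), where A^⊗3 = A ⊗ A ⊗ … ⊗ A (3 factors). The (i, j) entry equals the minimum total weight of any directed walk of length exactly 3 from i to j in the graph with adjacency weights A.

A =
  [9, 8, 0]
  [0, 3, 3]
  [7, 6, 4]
A^⊗3 =
  [6, 9, 7]
  [6, 6, 3]
  [9, 12, 6]

Each entry (A^⊗3)_ij equals the minimum over all length-3 walks i = v_0 → v_1 → … → v_3 = j of Σ_t A[v_t][v_{t+1}]. For example, for (i, j) = (0, 2) we minimise over 9 possible intermediate vertex sequences; the minimum is 7, attained along the walk 0 → 2 → 0 → 2.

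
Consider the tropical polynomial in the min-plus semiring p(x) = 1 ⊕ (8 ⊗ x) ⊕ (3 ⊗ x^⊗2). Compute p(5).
p(5) = 1

A tropical monomial a ⊗ x^⊗i evaluates to a + i · x. Evaluating each term at x = 5:
  Term 0 contributes 1 + 0 · 5 = 1
  Term 1 contributes 8 + 1 · 5 = 13
  Term 2 contributes 3 + 2 · 5 = 13
p(5) = ⊕ of these = min[1, 13, 13] = 1.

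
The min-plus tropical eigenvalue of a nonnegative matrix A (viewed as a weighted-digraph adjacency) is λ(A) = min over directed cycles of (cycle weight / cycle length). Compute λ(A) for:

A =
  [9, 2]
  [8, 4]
λ(A) = 4

Enumerate directed cycles and compute their means (weight / length). Sample:
  cycle 0 → 0: weight = 9, length = 1, mean = 9/1 ≈ 9.000
  cycle 1 → 1: weight = 4, length = 1, mean = 4/1 ≈ 4.000
  cycle 0 → 1 → 0: weight = 10, length = 2, mean = 10/2 ≈ 5.000
  cycle 1 → 0 → 1: weight = 10, length = 2, mean = 10/2 ≈ 5.000
Minimum mean = 4.000, attained e.g. along the cycle 1 → 1 with weight 4 and length 1. So λ(A) = 4/1 = 4.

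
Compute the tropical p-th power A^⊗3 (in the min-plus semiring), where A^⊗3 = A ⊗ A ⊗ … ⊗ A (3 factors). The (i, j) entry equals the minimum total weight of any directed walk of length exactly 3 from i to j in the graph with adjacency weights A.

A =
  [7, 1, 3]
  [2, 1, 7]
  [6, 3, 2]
A^⊗3 =
  [4, 3, 6]
  [4, 3, 6]
  [6, 5, 6]

Each entry (A^⊗3)_ij equals the minimum over all length-3 walks i = v_0 → v_1 → … → v_3 = j of Σ_t A[v_t][v_{t+1}]. For example, for (i, j) = (0, 2) we minimise over 9 possible intermediate vertex sequences; the minimum is 6, attained along the walk 0 → 1 → 0 → 2.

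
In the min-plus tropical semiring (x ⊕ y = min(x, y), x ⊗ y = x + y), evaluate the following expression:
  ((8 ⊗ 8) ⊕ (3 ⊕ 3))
((8 ⊗ 8) ⊕ (3 ⊕ 3)) = 3

Expand innermost to outermost. Recall ⊕ takes the minimum of its arguments and ⊗ takes their sum. Working out the expression ((8 ⊗ 8) ⊕ (3 ⊕ 3)) gives 3.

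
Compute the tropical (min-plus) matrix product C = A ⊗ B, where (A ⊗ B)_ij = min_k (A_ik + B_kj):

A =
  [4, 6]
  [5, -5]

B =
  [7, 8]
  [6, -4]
A ⊗ B =
  [11, 2]
  [1, -9]

Apply the min-plus product entry-by-entry:
  C[0][0] = min over k of (A[0][0] + B[0][0] = 4 + 7 = 11, A[0][1] + B[1][0] = 6 + 6 = 12) = 11 (attained at k = 0)
  C[0][1] = min over k of (A[0][0] + B[0][1] = 4 + 8 = 12, A[0][1] + B[1][1] = 6 + -4 = 2) = 2 (attained at k = 1)
  C[1][0] = min over k of (A[1][0] + B[0][0] = 5 + 7 = 12, A[1][1] + B[1][0] = -5 + 6 = 1) = 1 (attained at k = 1)
  C[1][1] = min over k of (A[1][0] + B[0][1] = 5 + 8 = 13, A[1][1] + B[1][1] = -5 + -4 = -9) = -9 (attained at k = 1)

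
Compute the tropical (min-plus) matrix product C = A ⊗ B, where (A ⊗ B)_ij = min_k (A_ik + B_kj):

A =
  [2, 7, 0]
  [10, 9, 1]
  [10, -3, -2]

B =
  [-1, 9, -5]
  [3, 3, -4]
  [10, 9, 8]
A ⊗ B =
  [1, 9, -3]
  [9, 10, 5]
  [0, 0, -7]

Apply the min-plus product entry-by-entry:
  C[0][0] = min over k of (A[0][0] + B[0][0] = 2 + -1 = 1, A[0][1] + B[1][0] = 7 + 3 = 10, A[0][2] + B[2][0] = 0 + 10 = 10) = 1 (attained at k = 0)
  C[0][1] = min over k of (A[0][0] + B[0][1] = 2 + 9 = 11, A[0][1] + B[1][1] = 7 + 3 = 10, A[0][2] + B[2][1] = 0 + 9 = 9) = 9 (attained at k = 2)
  C[0][2] = min over k of (A[0][0] + B[0][2] = 2 + -5 = -3, A[0][1] + B[1][2] = 7 + -4 = 3, A[0][2] + B[2][2] = 0 + 8 = 8) = -3 (attained at k = 0)
  C[1][0] = min over k of (A[1][0] + B[0][0] = 10 + -1 = 9, A[1][1] + B[1][0] = 9 + 3 = 12, A[1][2] + B[2][0] = 1 + 10 = 11) = 9 (attained at k = 0)
  C[1][1] = min over k of (A[1][0] + B[0][1] = 10 + 9 = 19, A[1][1] + B[1][1] = 9 + 3 = 12, A[1][2] + B[2][1] = 1 + 9 = 10) = 10 (attained at k = 2)
  C[1][2] = min over k of (A[1][0] + B[0][2] = 10 + -5 = 5, A[1][1] + B[1][2] = 9 + -4 = 5, A[1][2] + B[2][2] = 1 + 8 = 9) = 5 (attained at k = 0)
  C[2][0] = min over k of (A[2][0] + B[0][0] = 10 + -1 = 9, A[2][1] + B[1][0] = -3 + 3 = 0, A[2][2] + B[2][0] = -2 + 10 = 8) = 0 (attained at k = 1)
  C[2][1] = min over k of (A[2][0] + B[0][1] = 10 + 9 = 19, A[2][1] + B[1][1] = -3 + 3 = 0, A[2][2] + B[2][1] = -2 + 9 = 7) = 0 (attained at k = 1)
  C[2][2] = min over k of (A[2][0] + B[0][2] = 10 + -5 = 5, A[2][1] + B[1][2] = -3 + -4 = -7, A[2][2] + B[2][2] = -2 + 8 = 6) = -7 (attained at k = 1)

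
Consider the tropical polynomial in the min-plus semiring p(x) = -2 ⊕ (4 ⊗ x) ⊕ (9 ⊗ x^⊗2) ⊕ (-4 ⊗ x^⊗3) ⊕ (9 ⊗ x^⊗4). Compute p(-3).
p(-3) = -13

A tropical monomial a ⊗ x^⊗i evaluates to a + i · x. Evaluating each term at x = -3:
  Term 0 contributes -2 + 0 · -3 = -2
  Term 1 contributes 4 + 1 · -3 = 1
  Term 2 contributes 9 + 2 · -3 = 3
  Term 3 contributes -4 + 3 · -3 = -13
  Term 4 contributes 9 + 4 · -3 = -3
p(-3) = ⊕ of these = min[-2, 1, 3, -13, -3] = -13.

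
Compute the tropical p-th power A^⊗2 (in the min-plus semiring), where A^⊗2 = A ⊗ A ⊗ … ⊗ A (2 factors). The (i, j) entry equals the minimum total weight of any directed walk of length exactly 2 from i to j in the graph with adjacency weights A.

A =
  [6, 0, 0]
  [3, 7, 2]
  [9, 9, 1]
A^⊗2 =
  [3, 6, 1]
  [9, 3, 3]
  [10, 9, 2]

Each entry (A^⊗2)_ij equals the minimum over all length-2 walks i = v_0 → v_1 → … → v_2 = j of Σ_t A[v_t][v_{t+1}]. For example, for (i, j) = (0, 2) we minimise over 3 possible intermediate vertex sequences; the minimum is 1, attained along the walk 0 → 2 → 2.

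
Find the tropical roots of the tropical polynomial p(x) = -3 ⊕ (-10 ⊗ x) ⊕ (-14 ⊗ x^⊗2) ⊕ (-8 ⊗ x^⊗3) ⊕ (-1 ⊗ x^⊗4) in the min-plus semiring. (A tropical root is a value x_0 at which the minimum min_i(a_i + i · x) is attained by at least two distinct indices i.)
Roots: {-7, -6, 4, 7}

Each tropical root is a break point of the lower envelope of the lines y = a_i + i · x (there are 5 lines, with slopes 0, 1, ..., 4). Only the lines that attain the minimum somewhere contribute to roots; other lines are dominated. Here the surviving (envelope) indices are i = 4, i = 3, i = 2, i = 1, i = 0.
Intersections between consecutive envelope lines give the roots: for adjacent envelope indices i < j the intersection is x = (a_i − a_j) / (j − i). Reading off the sorted break points: {-7, -6, 4, 7}.
Verification: at each break x_0, at least two indices attain the minimum of min_i(a_i + i · x_0).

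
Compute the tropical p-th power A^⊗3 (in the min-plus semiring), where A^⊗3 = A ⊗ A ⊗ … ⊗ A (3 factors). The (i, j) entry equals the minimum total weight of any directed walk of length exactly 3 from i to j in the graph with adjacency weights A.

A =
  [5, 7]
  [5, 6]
A^⊗3 =
  [15, 17]
  [15, 17]

Each entry (A^⊗3)_ij equals the minimum over all length-3 walks i = v_0 → v_1 → … → v_3 = j of Σ_t A[v_t][v_{t+1}]. For example, for (i, j) = (0, 1) we minimise over 4 possible intermediate vertex sequences; the minimum is 17, attained along the walk 0 → 0 → 0 → 1.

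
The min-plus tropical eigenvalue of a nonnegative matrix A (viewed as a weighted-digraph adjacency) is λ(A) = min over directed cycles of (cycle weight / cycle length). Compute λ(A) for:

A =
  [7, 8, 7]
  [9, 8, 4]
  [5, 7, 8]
λ(A) = 11/2

Enumerate directed cycles and compute their means (weight / length). Sample:
  cycle 0 → 0: weight = 7, length = 1, mean = 7/1 ≈ 7.000
  cycle 1 → 1: weight = 8, length = 1, mean = 8/1 ≈ 8.000
  cycle 2 → 2: weight = 8, length = 1, mean = 8/1 ≈ 8.000
  cycle 0 → 1 → 0: weight = 17, length = 2, mean = 17/2 ≈ 8.500
  cycle 0 → 2 → 0: weight = 12, length = 2, mean = 12/2 ≈ 6.000
  cycle 1 → 0 → 1: weight = 17, length = 2, mean = 17/2 ≈ 8.500
Minimum mean = 5.500, attained e.g. along the cycle 1 → 2 → 1 with weight 11 and length 2. So λ(A) = 11/2 = 11/2.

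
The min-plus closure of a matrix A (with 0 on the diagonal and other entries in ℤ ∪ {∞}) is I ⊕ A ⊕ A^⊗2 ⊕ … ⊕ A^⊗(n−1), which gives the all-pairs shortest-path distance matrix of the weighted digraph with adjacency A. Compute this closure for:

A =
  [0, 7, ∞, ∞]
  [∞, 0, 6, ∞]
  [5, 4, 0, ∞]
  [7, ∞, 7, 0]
Closure =
  [0, 7, 13, ∞]
  [11, 0, 6, ∞]
  [5, 4, 0, ∞]
  [7, 11, 7, 0]

This is the Floyd-Warshall all-pairs shortest-path computation. For each intermediate vertex k = 0, 1, …, 3, update dist[i][j] ← min(dist[i][j], dist[i][k] + dist[k][j]). The final matrix gives, for each (i, j), the minimum total weight of any directed path from i to j (possibly empty when i = j).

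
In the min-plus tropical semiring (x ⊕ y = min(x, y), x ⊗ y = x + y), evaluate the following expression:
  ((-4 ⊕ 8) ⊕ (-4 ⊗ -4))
((-4 ⊕ 8) ⊕ (-4 ⊗ -4)) = -8

Expand innermost to outermost. Recall ⊕ takes the minimum of its arguments and ⊗ takes their sum. Working out the expression ((-4 ⊕ 8) ⊕ (-4 ⊗ -4)) gives -8.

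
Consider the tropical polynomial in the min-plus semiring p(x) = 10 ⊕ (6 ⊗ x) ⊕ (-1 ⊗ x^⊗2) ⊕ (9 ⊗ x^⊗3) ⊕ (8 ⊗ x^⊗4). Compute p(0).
p(0) = -1

A tropical monomial a ⊗ x^⊗i evaluates to a + i · x. Evaluating each term at x = 0:
  Term 0 contributes 10 + 0 · 0 = 10
  Term 1 contributes 6 + 1 · 0 = 6
  Term 2 contributes -1 + 2 · 0 = -1
  Term 3 contributes 9 + 3 · 0 = 9
  Term 4 contributes 8 + 4 · 0 = 8
p(0) = ⊕ of these = min[10, 6, -1, 9, 8] = -1.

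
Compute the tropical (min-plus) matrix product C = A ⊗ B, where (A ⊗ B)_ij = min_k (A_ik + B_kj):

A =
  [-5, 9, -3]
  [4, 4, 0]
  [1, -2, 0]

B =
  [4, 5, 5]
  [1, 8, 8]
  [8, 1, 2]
A ⊗ B =
  [-1, -2, -1]
  [5, 1, 2]
  [-1, 1, 2]

Apply the min-plus product entry-by-entry:
  C[0][0] = min over k of (A[0][0] + B[0][0] = -5 + 4 = -1, A[0][1] + B[1][0] = 9 + 1 = 10, A[0][2] + B[2][0] = -3 + 8 = 5) = -1 (attained at k = 0)
  C[0][1] = min over k of (A[0][0] + B[0][1] = -5 + 5 = 0, A[0][1] + B[1][1] = 9 + 8 = 17, A[0][2] + B[2][1] = -3 + 1 = -2) = -2 (attained at k = 2)
  C[0][2] = min over k of (A[0][0] + B[0][2] = -5 + 5 = 0, A[0][1] + B[1][2] = 9 + 8 = 17, A[0][2] + B[2][2] = -3 + 2 = -1) = -1 (attained at k = 2)
  C[1][0] = min over k of (A[1][0] + B[0][0] = 4 + 4 = 8, A[1][1] + B[1][0] = 4 + 1 = 5, A[1][2] + B[2][0] = 0 + 8 = 8) = 5 (attained at k = 1)
  C[1][1] = min over k of (A[1][0] + B[0][1] = 4 + 5 = 9, A[1][1] + B[1][1] = 4 + 8 = 12, A[1][2] + B[2][1] = 0 + 1 = 1) = 1 (attained at k = 2)
  C[1][2] = min over k of (A[1][0] + B[0][2] = 4 + 5 = 9, A[1][1] + B[1][2] = 4 + 8 = 12, A[1][2] + B[2][2] = 0 + 2 = 2) = 2 (attained at k = 2)
  C[2][0] = min over k of (A[2][0] + B[0][0] = 1 + 4 = 5, A[2][1] + B[1][0] = -2 + 1 = -1, A[2][2] + B[2][0] = 0 + 8 = 8) = -1 (attained at k = 1)
  C[2][1] = min over k of (A[2][0] + B[0][1] = 1 + 5 = 6, A[2][1] + B[1][1] = -2 + 8 = 6, A[2][2] + B[2][1] = 0 + 1 = 1) = 1 (attained at k = 2)
  C[2][2] = min over k of (A[2][0] + B[0][2] = 1 + 5 = 6, A[2][1] + B[1][2] = -2 + 8 = 6, A[2][2] + B[2][2] = 0 + 2 = 2) = 2 (attained at k = 2)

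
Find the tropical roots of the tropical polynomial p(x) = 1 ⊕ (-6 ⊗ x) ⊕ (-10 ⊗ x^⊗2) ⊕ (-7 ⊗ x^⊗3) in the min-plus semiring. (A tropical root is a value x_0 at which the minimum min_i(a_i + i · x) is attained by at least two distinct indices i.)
Roots: {-3, 4, 7}

Each tropical root is a break point of the lower envelope of the lines y = a_i + i · x (there are 4 lines, with slopes 0, 1, ..., 3). Only the lines that attain the minimum somewhere contribute to roots; other lines are dominated. Here the surviving (envelope) indices are i = 3, i = 2, i = 1, i = 0.
Intersections between consecutive envelope lines give the roots: for adjacent envelope indices i < j the intersection is x = (a_i − a_j) / (j − i). Reading off the sorted break points: {-3, 4, 7}.
Verification: at each break x_0, at least two indices attain the minimum of min_i(a_i + i · x_0).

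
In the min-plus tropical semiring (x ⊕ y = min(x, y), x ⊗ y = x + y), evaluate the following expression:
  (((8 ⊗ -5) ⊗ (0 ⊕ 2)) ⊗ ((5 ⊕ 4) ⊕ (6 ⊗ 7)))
(((8 ⊗ -5) ⊗ (0 ⊕ 2)) ⊗ ((5 ⊕ 4) ⊕ (6 ⊗ 7))) = 7

Expand innermost to outermost. Recall ⊕ takes the minimum of its arguments and ⊗ takes their sum. Working out the expression (((8 ⊗ -5) ⊗ (0 ⊕ 2)) ⊗ ((5 ⊕ 4) ⊕ (6 ⊗ 7))) gives 7.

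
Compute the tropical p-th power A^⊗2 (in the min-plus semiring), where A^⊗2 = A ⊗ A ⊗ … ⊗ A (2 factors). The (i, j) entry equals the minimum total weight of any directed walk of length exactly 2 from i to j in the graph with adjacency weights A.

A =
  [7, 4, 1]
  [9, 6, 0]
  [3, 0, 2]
A^⊗2 =
  [4, 1, 3]
  [3, 0, 2]
  [5, 2, 0]

Each entry (A^⊗2)_ij equals the minimum over all length-2 walks i = v_0 → v_1 → … → v_2 = j of Σ_t A[v_t][v_{t+1}]. For example, for (i, j) = (0, 2) we minimise over 3 possible intermediate vertex sequences; the minimum is 3, attained along the walk 0 → 2 → 2.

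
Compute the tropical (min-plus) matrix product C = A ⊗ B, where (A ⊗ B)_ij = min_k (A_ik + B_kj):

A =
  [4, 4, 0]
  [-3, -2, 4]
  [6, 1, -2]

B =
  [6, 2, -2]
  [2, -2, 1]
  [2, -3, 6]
A ⊗ B =
  [2, -3, 2]
  [0, -4, -5]
  [0, -5, 2]

Apply the min-plus product entry-by-entry:
  C[0][0] = min over k of (A[0][0] + B[0][0] = 4 + 6 = 10, A[0][1] + B[1][0] = 4 + 2 = 6, A[0][2] + B[2][0] = 0 + 2 = 2) = 2 (attained at k = 2)
  C[0][1] = min over k of (A[0][0] + B[0][1] = 4 + 2 = 6, A[0][1] + B[1][1] = 4 + -2 = 2, A[0][2] + B[2][1] = 0 + -3 = -3) = -3 (attained at k = 2)
  C[0][2] = min over k of (A[0][0] + B[0][2] = 4 + -2 = 2, A[0][1] + B[1][2] = 4 + 1 = 5, A[0][2] + B[2][2] = 0 + 6 = 6) = 2 (attained at k = 0)
  C[1][0] = min over k of (A[1][0] + B[0][0] = -3 + 6 = 3, A[1][1] + B[1][0] = -2 + 2 = 0, A[1][2] + B[2][0] = 4 + 2 = 6) = 0 (attained at k = 1)
  C[1][1] = min over k of (A[1][0] + B[0][1] = -3 + 2 = -1, A[1][1] + B[1][1] = -2 + -2 = -4, A[1][2] + B[2][1] = 4 + -3 = 1) = -4 (attained at k = 1)
  C[1][2] = min over k of (A[1][0] + B[0][2] = -3 + -2 = -5, A[1][1] + B[1][2] = -2 + 1 = -1, A[1][2] + B[2][2] = 4 + 6 = 10) = -5 (attained at k = 0)
  C[2][0] = min over k of (A[2][0] + B[0][0] = 6 + 6 = 12, A[2][1] + B[1][0] = 1 + 2 = 3, A[2][2] + B[2][0] = -2 + 2 = 0) = 0 (attained at k = 2)
  C[2][1] = min over k of (A[2][0] + B[0][1] = 6 + 2 = 8, A[2][1] + B[1][1] = 1 + -2 = -1, A[2][2] + B[2][1] = -2 + -3 = -5) = -5 (attained at k = 2)
  C[2][2] = min over k of (A[2][0] + B[0][2] = 6 + -2 = 4, A[2][1] + B[1][2] = 1 + 1 = 2, A[2][2] + B[2][2] = -2 + 6 = 4) = 2 (attained at k = 1)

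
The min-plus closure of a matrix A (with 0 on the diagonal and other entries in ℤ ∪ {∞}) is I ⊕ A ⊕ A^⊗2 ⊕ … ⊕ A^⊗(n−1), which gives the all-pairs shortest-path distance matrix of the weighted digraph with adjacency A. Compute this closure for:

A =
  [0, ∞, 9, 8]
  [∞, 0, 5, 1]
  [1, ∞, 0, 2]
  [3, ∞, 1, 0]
Closure =
  [0, ∞, 9, 8]
  [3, 0, 2, 1]
  [1, ∞, 0, 2]
  [2, ∞, 1, 0]

This is the Floyd-Warshall all-pairs shortest-path computation. For each intermediate vertex k = 0, 1, …, 3, update dist[i][j] ← min(dist[i][j], dist[i][k] + dist[k][j]). The final matrix gives, for each (i, j), the minimum total weight of any directed path from i to j (possibly empty when i = j).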